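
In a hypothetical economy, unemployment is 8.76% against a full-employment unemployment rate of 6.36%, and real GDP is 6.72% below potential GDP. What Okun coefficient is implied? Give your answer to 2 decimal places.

β ≈ 2.80

Okun's law: output gap = -β × (u - u*).
-6.72 = -β × (8.76 - 6.36) = -β × 2.4, so β = 6.72/2.4 = 2.80.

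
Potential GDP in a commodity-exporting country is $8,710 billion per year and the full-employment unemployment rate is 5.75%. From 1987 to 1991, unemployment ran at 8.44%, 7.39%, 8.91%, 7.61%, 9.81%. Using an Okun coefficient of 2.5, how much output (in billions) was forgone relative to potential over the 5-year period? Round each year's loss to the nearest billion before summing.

Year 1987: gap = -2.5 × (8.44 - 5.75) = -6.725%, loss ≈ 8710 × 6.725/100 ≈ 586.
Year 1988: gap = -2.5 × (7.39 - 5.75) = -4.1%, loss ≈ 8710 × 4.1/100 ≈ 357.
Year 1989: gap = -2.5 × (8.91 - 5.75) = -7.9%, loss ≈ 8710 × 7.9/100 ≈ 688.
Year 1990: gap = -2.5 × (7.61 - 5.75) = -4.65%, loss ≈ 8710 × 4.65/100 ≈ 405.
Year 1991: gap = -2.5 × (9.81 - 5.75) = -10.15%, loss ≈ 8710 × 10.15/100 ≈ 884.
Total lost output = 586 + 357 + 688 + 405 + 884 = 2920 billion.

$2,920 billion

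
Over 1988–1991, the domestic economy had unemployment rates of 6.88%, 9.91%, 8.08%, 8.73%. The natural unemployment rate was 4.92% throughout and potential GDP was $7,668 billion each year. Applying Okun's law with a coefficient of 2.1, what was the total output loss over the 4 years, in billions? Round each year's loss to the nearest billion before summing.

Year 1988: gap = -2.1 × (6.88 - 4.92) = -4.116%, loss ≈ 7668 × 4.116/100 ≈ 316.
Year 1989: gap = -2.1 × (9.91 - 4.92) = -10.479%, loss ≈ 7668 × 10.479/100 ≈ 804.
Year 1990: gap = -2.1 × (8.08 - 4.92) = -6.636%, loss ≈ 7668 × 6.636/100 ≈ 509.
Year 1991: gap = -2.1 × (8.73 - 4.92) = -8.001%, loss ≈ 7668 × 8.001/100 ≈ 614.
Total lost output = 316 + 804 + 509 + 614 = 2243 billion.

$2,243 billion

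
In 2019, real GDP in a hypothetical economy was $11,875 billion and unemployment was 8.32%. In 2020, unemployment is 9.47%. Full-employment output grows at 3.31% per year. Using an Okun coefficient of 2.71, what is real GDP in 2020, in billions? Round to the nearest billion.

Δu = 9.47 - 8.32 = 1.15 points.
Okun's law (growth form): g_Y = g_Y* - β × Δu = 3.31 - 2.71 × (1.15) = 3.31 - 3.1165 = 0.1935%.
Real GDP in the next year = 11875 × (1 + 0.1935/100) = 11875 × 1.001935 ≈ 11898 billion.

$11,898 billion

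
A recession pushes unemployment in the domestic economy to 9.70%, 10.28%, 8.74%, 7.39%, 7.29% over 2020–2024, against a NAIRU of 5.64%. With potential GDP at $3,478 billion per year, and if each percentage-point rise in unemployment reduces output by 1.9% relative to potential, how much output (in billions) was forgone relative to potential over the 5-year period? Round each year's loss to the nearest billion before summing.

$1,005 billion

Year 2020: gap = -1.9 × (9.7 - 5.64) = -7.714%, loss ≈ 3478 × 7.714/100 ≈ 268.
Year 2021: gap = -1.9 × (10.28 - 5.64) = -8.816%, loss ≈ 3478 × 8.816/100 ≈ 307.
Year 2022: gap = -1.9 × (8.74 - 5.64) = -5.89%, loss ≈ 3478 × 5.89/100 ≈ 205.
Year 2023: gap = -1.9 × (7.39 - 5.64) = -3.325%, loss ≈ 3478 × 3.325/100 ≈ 116.
Year 2024: gap = -1.9 × (7.29 - 5.64) = -3.135%, loss ≈ 3478 × 3.135/100 ≈ 109.
Total lost output = 268 + 307 + 205 + 116 + 109 = 1005 billion.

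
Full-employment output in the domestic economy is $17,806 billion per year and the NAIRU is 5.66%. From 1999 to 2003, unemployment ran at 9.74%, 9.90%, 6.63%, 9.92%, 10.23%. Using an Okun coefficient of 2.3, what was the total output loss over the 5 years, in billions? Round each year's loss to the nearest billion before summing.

$7,421 billion

Year 1999: gap = -2.3 × (9.74 - 5.66) = -9.384%, loss ≈ 17806 × 9.384/100 ≈ 1671.
Year 2000: gap = -2.3 × (9.9 - 5.66) = -9.752%, loss ≈ 17806 × 9.752/100 ≈ 1736.
Year 2001: gap = -2.3 × (6.63 - 5.66) = -2.231%, loss ≈ 17806 × 2.231/100 ≈ 397.
Year 2002: gap = -2.3 × (9.92 - 5.66) = -9.798%, loss ≈ 17806 × 9.798/100 ≈ 1745.
Year 2003: gap = -2.3 × (10.23 - 5.66) = -10.511%, loss ≈ 17806 × 10.511/100 ≈ 1872.
Total lost output = 1671 + 1736 + 397 + 1745 + 1872 = 7421 billion.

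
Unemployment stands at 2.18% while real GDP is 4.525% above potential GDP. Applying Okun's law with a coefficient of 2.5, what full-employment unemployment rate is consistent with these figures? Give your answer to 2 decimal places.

From Okun's law, u - u* = -(output gap)/β = -(4.525)/2.5 = -1.81 points.
So u* = 2.18 + 1.81 = 3.99%.

3.99%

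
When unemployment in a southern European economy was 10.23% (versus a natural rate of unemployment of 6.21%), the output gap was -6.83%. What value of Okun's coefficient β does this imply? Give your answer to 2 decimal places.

Okun's law: output gap = -β × (u - u*).
-6.83 = -β × (10.23 - 6.21) = -β × 4.02, so β = 6.83/4.02 = 1.70.

β ≈ 1.70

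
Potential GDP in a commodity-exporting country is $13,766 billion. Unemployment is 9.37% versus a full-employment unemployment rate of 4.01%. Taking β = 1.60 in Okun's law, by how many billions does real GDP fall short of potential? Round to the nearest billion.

Output gap = -1.60 × (9.37 - 4.01) = -1.6 × 5.36 = -8.576%.
Actual GDP ≈ 13766 × 0.91424 ≈ 12585 billion, so the shortfall is 13766 - 12585 = 1181 billion.

$1,181 billion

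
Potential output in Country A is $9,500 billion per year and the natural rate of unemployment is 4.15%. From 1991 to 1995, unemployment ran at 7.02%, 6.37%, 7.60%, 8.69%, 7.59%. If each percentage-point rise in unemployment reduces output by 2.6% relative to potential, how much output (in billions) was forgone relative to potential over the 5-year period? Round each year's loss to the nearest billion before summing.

$4,080 billion

Year 1991: gap = -2.6 × (7.02 - 4.15) = -7.462%, loss ≈ 9500 × 7.462/100 ≈ 709.
Year 1992: gap = -2.6 × (6.37 - 4.15) = -5.772%, loss ≈ 9500 × 5.772/100 ≈ 548.
Year 1993: gap = -2.6 × (7.6 - 4.15) = -8.97%, loss ≈ 9500 × 8.97/100 ≈ 852.
Year 1994: gap = -2.6 × (8.69 - 4.15) = -11.804%, loss ≈ 9500 × 11.804/100 ≈ 1121.
Year 1995: gap = -2.6 × (7.59 - 4.15) = -8.944%, loss ≈ 9500 × 8.944/100 ≈ 850.
Total lost output = 709 + 548 + 852 + 1121 + 850 = 4080 billion.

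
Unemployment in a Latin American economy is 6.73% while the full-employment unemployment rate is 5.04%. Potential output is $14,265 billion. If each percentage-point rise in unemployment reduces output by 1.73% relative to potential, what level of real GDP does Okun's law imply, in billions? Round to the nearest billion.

$13,848 billion

Unemployment gap = 6.73 - 5.04 = 1.69 points, so the output gap is -1.73 × 1.69 = -2.9237%.
Actual GDP = 14265 × (1 - 2.9237/100) = 14265 × 0.970763 ≈ 13848 billion.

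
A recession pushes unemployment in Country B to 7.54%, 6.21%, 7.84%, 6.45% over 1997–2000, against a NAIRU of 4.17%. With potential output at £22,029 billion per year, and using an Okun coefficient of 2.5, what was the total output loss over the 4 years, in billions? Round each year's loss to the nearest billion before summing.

£6,256 billion

Year 1997: gap = -2.5 × (7.54 - 4.17) = -8.425%, loss ≈ 22029 × 8.425/100 ≈ 1856.
Year 1998: gap = -2.5 × (6.21 - 4.17) = -5.1%, loss ≈ 22029 × 5.1/100 ≈ 1123.
Year 1999: gap = -2.5 × (7.84 - 4.17) = -9.175%, loss ≈ 22029 × 9.175/100 ≈ 2021.
Year 2000: gap = -2.5 × (6.45 - 4.17) = -5.7%, loss ≈ 22029 × 5.7/100 ≈ 1256.
Total lost output = 1856 + 1123 + 2021 + 1256 = 6256 billion.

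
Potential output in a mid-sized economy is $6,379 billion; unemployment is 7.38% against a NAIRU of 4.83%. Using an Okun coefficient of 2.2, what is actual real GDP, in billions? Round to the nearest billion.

$6,021 billion

Unemployment gap = 7.38 - 4.83 = 2.55 points, so the output gap is -2.2 × 2.55 = -5.61%.
Actual GDP = 6379 × (1 - 5.61/100) = 6379 × 0.9439 ≈ 6021 billion.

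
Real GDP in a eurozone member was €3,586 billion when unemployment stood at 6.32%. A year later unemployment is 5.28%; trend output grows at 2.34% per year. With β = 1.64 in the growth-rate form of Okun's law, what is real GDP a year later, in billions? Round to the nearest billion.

€3,731 billion

Δu = 5.28 - 6.32 = -1.04 points.
Okun's law (growth form): g_Y = g_Y* - β × Δu = 2.34 - 1.64 × (-1.04) = 2.34 + 1.7056 = 4.0456%.
Real GDP in the next year = 3586 × (1 + 4.0456/100) = 3586 × 1.040456 ≈ 3731 billion.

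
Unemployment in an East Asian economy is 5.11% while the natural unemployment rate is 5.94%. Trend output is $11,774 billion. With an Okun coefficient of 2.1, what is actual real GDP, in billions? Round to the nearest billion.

$11,979 billion

Unemployment gap = 5.11 - 5.94 = -0.83 points, so the output gap is -2.1 × (-0.83) = 1.743%.
Actual GDP = 11774 × (1 + 1.743/100) = 11774 × 1.01743 ≈ 11979 billion.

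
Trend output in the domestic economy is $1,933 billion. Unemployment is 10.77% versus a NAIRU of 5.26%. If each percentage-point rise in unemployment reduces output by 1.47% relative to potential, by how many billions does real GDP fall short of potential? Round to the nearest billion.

$157 billion

Output gap = -1.47 × (10.77 - 5.26) = -1.47 × 5.51 = -8.0997%.
Actual GDP ≈ 1933 × 0.919003 ≈ 1776 billion, so the shortfall is 1933 - 1776 = 157 billion.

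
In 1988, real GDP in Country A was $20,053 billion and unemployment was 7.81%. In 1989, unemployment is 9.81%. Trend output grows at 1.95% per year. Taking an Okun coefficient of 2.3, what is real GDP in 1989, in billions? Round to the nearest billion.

$19,522 billion

Δu = 9.81 - 7.81 = 2 points.
Okun's law (growth form): g_Y = g_Y* - β × Δu = 1.95 - 2.3 × (2.00) = 1.95 - 4.6 = -2.65%.
Real GDP in the next year = 20053 × (1 - 2.65/100) = 20053 × 0.9735 ≈ 19522 billion.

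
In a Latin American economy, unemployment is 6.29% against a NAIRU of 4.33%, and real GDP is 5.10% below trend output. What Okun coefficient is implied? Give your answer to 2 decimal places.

Okun's law: output gap = -β × (u - u*).
-5.10 = -β × (6.29 - 4.33) = -β × 1.96, so β = 5.1/1.96 = 2.60.

β ≈ 2.60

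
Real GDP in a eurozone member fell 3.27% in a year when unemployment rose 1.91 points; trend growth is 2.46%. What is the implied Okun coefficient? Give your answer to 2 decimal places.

Growth form: g_Y = g_Y* - β × Δu, so β = (g_Y* - g_Y)/Δu.
β = (2.46 + 3.27)/1.91 = 5.73/1.91 = 3.00.

β ≈ 3.00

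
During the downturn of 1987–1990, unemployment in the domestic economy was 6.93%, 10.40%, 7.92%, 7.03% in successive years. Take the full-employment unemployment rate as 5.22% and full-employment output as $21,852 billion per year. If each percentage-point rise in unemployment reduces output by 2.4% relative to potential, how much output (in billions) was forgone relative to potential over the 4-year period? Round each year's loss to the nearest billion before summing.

Year 1987: gap = -2.4 × (6.93 - 5.22) = -4.104%, loss ≈ 21852 × 4.104/100 ≈ 897.
Year 1988: gap = -2.4 × (10.4 - 5.22) = -12.432%, loss ≈ 21852 × 12.432/100 ≈ 2717.
Year 1989: gap = -2.4 × (7.92 - 5.22) = -6.48%, loss ≈ 21852 × 6.48/100 ≈ 1416.
Year 1990: gap = -2.4 × (7.03 - 5.22) = -4.344%, loss ≈ 21852 × 4.344/100 ≈ 949.
Total lost output = 897 + 2717 + 1416 + 949 = 5979 billion.

$5,979 billion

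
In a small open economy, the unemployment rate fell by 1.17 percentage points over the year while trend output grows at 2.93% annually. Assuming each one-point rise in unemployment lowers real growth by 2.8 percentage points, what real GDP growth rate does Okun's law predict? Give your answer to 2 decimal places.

6.21%

Growth-rate Okun's law: g_Y = g_Y* - β × Δu.
g_Y = 2.93 - 2.8 × (-1.17) = 2.93 + 3.276 = 6.206%, i.e. 6.21% to 2 d.p.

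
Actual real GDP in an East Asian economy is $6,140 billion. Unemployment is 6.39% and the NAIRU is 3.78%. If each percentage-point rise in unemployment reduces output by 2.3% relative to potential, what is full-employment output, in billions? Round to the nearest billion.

Unemployment gap = 6.39 - 3.78 = 2.61 points, so output gap = -2.3 × 2.61 = -6.003%.
Since Y = Y* × (1 + gap/100), Y* = 6140/0.93997 ≈ 6532 billion.

$6,532 billion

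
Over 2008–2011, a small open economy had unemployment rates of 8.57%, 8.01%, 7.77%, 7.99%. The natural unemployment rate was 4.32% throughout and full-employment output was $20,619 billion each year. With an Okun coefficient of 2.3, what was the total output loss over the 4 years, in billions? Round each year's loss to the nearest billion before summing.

Year 2008: gap = -2.3 × (8.57 - 4.32) = -9.775%, loss ≈ 20619 × 9.775/100 ≈ 2016.
Year 2009: gap = -2.3 × (8.01 - 4.32) = -8.487%, loss ≈ 20619 × 8.487/100 ≈ 1750.
Year 2010: gap = -2.3 × (7.77 - 4.32) = -7.935%, loss ≈ 20619 × 7.935/100 ≈ 1636.
Year 2011: gap = -2.3 × (7.99 - 4.32) = -8.441%, loss ≈ 20619 × 8.441/100 ≈ 1740.
Total lost output = 2016 + 1750 + 1636 + 1740 = 7142 billion.

$7,142 billion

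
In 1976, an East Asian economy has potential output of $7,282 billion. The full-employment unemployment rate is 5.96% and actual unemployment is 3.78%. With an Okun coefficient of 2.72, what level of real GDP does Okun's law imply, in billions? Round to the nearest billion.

$7,714 billion

Unemployment gap = 3.78 - 5.96 = -2.18 points, so the output gap is -2.72 × (-2.18) = 5.9296%.
Actual GDP = 7282 × (1 + 5.9296/100) = 7282 × 1.059296 ≈ 7714 billion.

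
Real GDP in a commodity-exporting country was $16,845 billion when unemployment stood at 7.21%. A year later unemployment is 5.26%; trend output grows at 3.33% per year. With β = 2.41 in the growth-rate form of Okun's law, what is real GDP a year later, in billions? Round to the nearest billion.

$18,198 billion

Δu = 5.26 - 7.21 = -1.95 points.
Okun's law (growth form): g_Y = g_Y* - β × Δu = 3.33 - 2.41 × (-1.95) = 3.33 + 4.6995 = 8.0295%.
Real GDP in the next year = 16845 × (1 + 8.0295/100) = 16845 × 1.080295 ≈ 18198 billion.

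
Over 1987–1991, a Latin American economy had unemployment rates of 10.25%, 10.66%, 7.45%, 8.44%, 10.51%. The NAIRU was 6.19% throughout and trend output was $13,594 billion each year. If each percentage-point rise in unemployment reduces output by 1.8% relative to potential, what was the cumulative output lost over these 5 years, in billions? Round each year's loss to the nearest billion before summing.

Year 1987: gap = -1.8 × (10.25 - 6.19) = -7.308%, loss ≈ 13594 × 7.308/100 ≈ 993.
Year 1988: gap = -1.8 × (10.66 - 6.19) = -8.046%, loss ≈ 13594 × 8.046/100 ≈ 1094.
Year 1989: gap = -1.8 × (7.45 - 6.19) = -2.268%, loss ≈ 13594 × 2.268/100 ≈ 308.
Year 1990: gap = -1.8 × (8.44 - 6.19) = -4.05%, loss ≈ 13594 × 4.05/100 ≈ 551.
Year 1991: gap = -1.8 × (10.51 - 6.19) = -7.776%, loss ≈ 13594 × 7.776/100 ≈ 1057.
Total lost output = 993 + 1094 + 308 + 551 + 1057 = 4003 billion.

$4,003 billion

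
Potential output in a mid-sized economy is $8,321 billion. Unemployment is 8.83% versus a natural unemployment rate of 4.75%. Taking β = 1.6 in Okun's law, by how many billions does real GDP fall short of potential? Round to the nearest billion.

Output gap = -1.6 × (8.83 - 4.75) = -1.6 × 4.08 = -6.528%.
Actual GDP ≈ 8321 × 0.93472 ≈ 7778 billion, so the shortfall is 8321 - 7778 = 543 billion.

$543 billion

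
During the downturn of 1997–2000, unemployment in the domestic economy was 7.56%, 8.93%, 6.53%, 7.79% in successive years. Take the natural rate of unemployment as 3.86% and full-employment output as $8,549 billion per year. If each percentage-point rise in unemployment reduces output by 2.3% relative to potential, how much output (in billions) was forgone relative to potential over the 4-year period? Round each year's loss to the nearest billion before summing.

$3,023 billion

Year 1997: gap = -2.3 × (7.56 - 3.86) = -8.51%, loss ≈ 8549 × 8.51/100 ≈ 728.
Year 1998: gap = -2.3 × (8.93 - 3.86) = -11.661%, loss ≈ 8549 × 11.661/100 ≈ 997.
Year 1999: gap = -2.3 × (6.53 - 3.86) = -6.141%, loss ≈ 8549 × 6.141/100 ≈ 525.
Year 2000: gap = -2.3 × (7.79 - 3.86) = -9.039%, loss ≈ 8549 × 9.039/100 ≈ 773.
Total lost output = 728 + 997 + 525 + 773 = 3023 billion.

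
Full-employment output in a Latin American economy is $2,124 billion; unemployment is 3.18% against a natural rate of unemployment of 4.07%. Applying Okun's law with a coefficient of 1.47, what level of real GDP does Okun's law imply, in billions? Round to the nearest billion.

$2,152 billion

Unemployment gap = 3.18 - 4.07 = -0.89 points, so the output gap is -1.47 × (-0.89) = 1.3083%.
Actual GDP = 2124 × (1 + 1.3083/100) = 2124 × 1.013083 ≈ 2152 billion.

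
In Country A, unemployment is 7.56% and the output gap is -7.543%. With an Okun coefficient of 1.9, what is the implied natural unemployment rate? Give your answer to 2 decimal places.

From Okun's law, u - u* = -(output gap)/β = -(-7.543)/1.9 = 3.97 points.
So u* = 7.56 - 3.97 = 3.59%.

3.59%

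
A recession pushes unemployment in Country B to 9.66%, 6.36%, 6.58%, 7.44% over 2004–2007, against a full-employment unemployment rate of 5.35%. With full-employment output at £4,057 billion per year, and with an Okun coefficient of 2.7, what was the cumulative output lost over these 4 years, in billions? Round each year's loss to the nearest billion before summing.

£947 billion

Year 2004: gap = -2.7 × (9.66 - 5.35) = -11.637%, loss ≈ 4057 × 11.637/100 ≈ 472.
Year 2005: gap = -2.7 × (6.36 - 5.35) = -2.727%, loss ≈ 4057 × 2.727/100 ≈ 111.
Year 2006: gap = -2.7 × (6.58 - 5.35) = -3.321%, loss ≈ 4057 × 3.321/100 ≈ 135.
Year 2007: gap = -2.7 × (7.44 - 5.35) = -5.643%, loss ≈ 4057 × 5.643/100 ≈ 229.
Total lost output = 472 + 111 + 135 + 229 = 947 billion.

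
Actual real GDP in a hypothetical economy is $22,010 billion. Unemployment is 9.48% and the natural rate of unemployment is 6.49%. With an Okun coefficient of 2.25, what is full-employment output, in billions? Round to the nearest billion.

$23,598 billion

Unemployment gap = 9.48 - 6.49 = 2.99 points, so output gap = -2.25 × 2.99 = -6.7275%.
Since Y = Y* × (1 + gap/100), Y* = 22010/0.932725 ≈ 23598 billion.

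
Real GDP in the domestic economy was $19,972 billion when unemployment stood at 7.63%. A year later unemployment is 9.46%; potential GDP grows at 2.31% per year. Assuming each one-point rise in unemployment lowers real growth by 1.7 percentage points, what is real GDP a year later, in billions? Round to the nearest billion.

$19,812 billion

Δu = 9.46 - 7.63 = 1.83 points.
Okun's law (growth form): g_Y = g_Y* - β × Δu = 2.31 - 1.7 × (1.83) = 2.31 - 3.111 = -0.801%.
Real GDP in the next year = 19972 × (1 - 0.801/100) = 19972 × 0.99199 ≈ 19812 billion.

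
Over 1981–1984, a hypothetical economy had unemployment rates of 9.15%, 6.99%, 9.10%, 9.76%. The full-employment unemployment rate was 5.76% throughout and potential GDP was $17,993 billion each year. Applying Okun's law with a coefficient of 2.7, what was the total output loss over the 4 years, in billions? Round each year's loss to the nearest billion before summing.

$5,811 billion

Year 1981: gap = -2.7 × (9.15 - 5.76) = -9.153%, loss ≈ 17993 × 9.153/100 ≈ 1647.
Year 1982: gap = -2.7 × (6.99 - 5.76) = -3.321%, loss ≈ 17993 × 3.321/100 ≈ 598.
Year 1983: gap = -2.7 × (9.1 - 5.76) = -9.018%, loss ≈ 17993 × 9.018/100 ≈ 1623.
Year 1984: gap = -2.7 × (9.76 - 5.76) = -10.8%, loss ≈ 17993 × 10.8/100 ≈ 1943.
Total lost output = 1647 + 598 + 1623 + 1943 = 5811 billion.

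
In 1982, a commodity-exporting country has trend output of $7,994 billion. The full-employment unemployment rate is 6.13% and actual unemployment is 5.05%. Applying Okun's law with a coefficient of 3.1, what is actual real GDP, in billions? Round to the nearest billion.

$8,262 billion

Unemployment gap = 5.05 - 6.13 = -1.08 points, so the output gap is -3.1 × (-1.08) = 3.348%.
Actual GDP = 7994 × (1 + 3.348/100) = 7994 × 1.03348 ≈ 8262 billion.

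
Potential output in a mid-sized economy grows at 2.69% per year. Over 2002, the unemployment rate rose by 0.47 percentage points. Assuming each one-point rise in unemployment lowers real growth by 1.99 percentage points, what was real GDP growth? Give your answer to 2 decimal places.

1.75%

Growth-rate Okun's law: g_Y = g_Y* - β × Δu.
g_Y = 2.69 - 1.99 × (0.47) = 2.69 - 0.9353 = 1.7547%, i.e. 1.75% to 2 d.p.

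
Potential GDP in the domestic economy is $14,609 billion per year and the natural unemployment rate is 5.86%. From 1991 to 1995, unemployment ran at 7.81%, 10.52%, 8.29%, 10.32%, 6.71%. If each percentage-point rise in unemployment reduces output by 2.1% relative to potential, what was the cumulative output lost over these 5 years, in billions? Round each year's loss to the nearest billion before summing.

Year 1991: gap = -2.1 × (7.81 - 5.86) = -4.095%, loss ≈ 14609 × 4.095/100 ≈ 598.
Year 1992: gap = -2.1 × (10.52 - 5.86) = -9.786%, loss ≈ 14609 × 9.786/100 ≈ 1430.
Year 1993: gap = -2.1 × (8.29 - 5.86) = -5.103%, loss ≈ 14609 × 5.103/100 ≈ 745.
Year 1994: gap = -2.1 × (10.32 - 5.86) = -9.366%, loss ≈ 14609 × 9.366/100 ≈ 1368.
Year 1995: gap = -2.1 × (6.71 - 5.86) = -1.785%, loss ≈ 14609 × 1.785/100 ≈ 261.
Total lost output = 598 + 1430 + 745 + 1368 + 261 = 4402 billion.

$4,402 billion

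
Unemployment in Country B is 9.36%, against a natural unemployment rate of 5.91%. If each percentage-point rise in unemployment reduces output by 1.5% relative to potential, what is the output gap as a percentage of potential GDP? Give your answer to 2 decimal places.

The unemployment gap is 9.36 - 5.91 = 3.45 percentage points.
Okun's law gives an output gap of -1.5 × 3.45 = -5.175%, i.e. 5.18% below potential.

-5.18%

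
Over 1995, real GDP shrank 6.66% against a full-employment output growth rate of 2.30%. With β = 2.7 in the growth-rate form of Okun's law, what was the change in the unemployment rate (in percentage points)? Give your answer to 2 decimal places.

Growth-rate Okun's law: g_Y = g_Y* - β × Δu, so Δu = (g_Y* - g_Y)/β.
Δu = (2.3 + 6.66)/2.7 = 8.96/2.7 = 3.32 percentage points.

3.32 percentage points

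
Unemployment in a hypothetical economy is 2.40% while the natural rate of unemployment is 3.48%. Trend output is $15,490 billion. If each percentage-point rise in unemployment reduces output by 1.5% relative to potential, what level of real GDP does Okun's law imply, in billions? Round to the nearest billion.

Unemployment gap = 2.4 - 3.48 = -1.08 points, so the output gap is -1.5 × (-1.08) = 1.62%.
Actual GDP = 15490 × (1 + 1.62/100) = 15490 × 1.0162 ≈ 15741 billion.

$15,741 billion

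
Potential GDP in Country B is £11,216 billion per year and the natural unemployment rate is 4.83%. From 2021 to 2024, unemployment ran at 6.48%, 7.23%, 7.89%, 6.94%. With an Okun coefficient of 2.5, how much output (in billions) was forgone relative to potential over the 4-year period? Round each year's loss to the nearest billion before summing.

£2,586 billion

Year 2021: gap = -2.5 × (6.48 - 4.83) = -4.125%, loss ≈ 11216 × 4.125/100 ≈ 463.
Year 2022: gap = -2.5 × (7.23 - 4.83) = -6%, loss ≈ 11216 × 6/100 ≈ 673.
Year 2023: gap = -2.5 × (7.89 - 4.83) = -7.65%, loss ≈ 11216 × 7.65/100 ≈ 858.
Year 2024: gap = -2.5 × (6.94 - 4.83) = -5.275%, loss ≈ 11216 × 5.275/100 ≈ 592.
Total lost output = 463 + 673 + 858 + 592 = 2586 billion.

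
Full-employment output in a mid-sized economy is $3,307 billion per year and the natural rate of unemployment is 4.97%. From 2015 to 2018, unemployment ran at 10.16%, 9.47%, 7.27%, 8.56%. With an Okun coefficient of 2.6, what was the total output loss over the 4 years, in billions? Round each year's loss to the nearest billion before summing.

$1,340 billion

Year 2015: gap = -2.6 × (10.16 - 4.97) = -13.494%, loss ≈ 3307 × 13.494/100 ≈ 446.
Year 2016: gap = -2.6 × (9.47 - 4.97) = -11.7%, loss ≈ 3307 × 11.7/100 ≈ 387.
Year 2017: gap = -2.6 × (7.27 - 4.97) = -5.98%, loss ≈ 3307 × 5.98/100 ≈ 198.
Year 2018: gap = -2.6 × (8.56 - 4.97) = -9.334%, loss ≈ 3307 × 9.334/100 ≈ 309.
Total lost output = 446 + 387 + 198 + 309 = 1340 billion.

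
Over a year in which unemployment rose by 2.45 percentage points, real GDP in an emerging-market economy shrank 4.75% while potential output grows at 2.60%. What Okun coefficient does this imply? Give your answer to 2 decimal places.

β ≈ 3.00

Growth form: g_Y = g_Y* - β × Δu, so β = (g_Y* - g_Y)/Δu.
β = (2.6 + 4.75)/2.45 = 7.35/2.45 = 3.00.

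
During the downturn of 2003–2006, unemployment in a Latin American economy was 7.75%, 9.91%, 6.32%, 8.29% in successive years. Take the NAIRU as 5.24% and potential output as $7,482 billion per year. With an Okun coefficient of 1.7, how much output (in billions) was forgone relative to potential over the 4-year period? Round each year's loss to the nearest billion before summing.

$1,438 billion

Year 2003: gap = -1.7 × (7.75 - 5.24) = -4.267%, loss ≈ 7482 × 4.267/100 ≈ 319.
Year 2004: gap = -1.7 × (9.91 - 5.24) = -7.939%, loss ≈ 7482 × 7.939/100 ≈ 594.
Year 2005: gap = -1.7 × (6.32 - 5.24) = -1.836%, loss ≈ 7482 × 1.836/100 ≈ 137.
Year 2006: gap = -1.7 × (8.29 - 5.24) = -5.185%, loss ≈ 7482 × 5.185/100 ≈ 388.
Total lost output = 319 + 594 + 137 + 388 = 1438 billion.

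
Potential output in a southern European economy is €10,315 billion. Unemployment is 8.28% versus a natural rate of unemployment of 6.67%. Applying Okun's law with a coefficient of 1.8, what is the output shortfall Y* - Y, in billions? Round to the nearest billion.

Output gap = -1.8 × (8.28 - 6.67) = -1.8 × 1.61 = -2.898%.
Actual GDP ≈ 10315 × 0.97102 ≈ 10016 billion, so the shortfall is 10315 - 10016 = 299 billion.

€299 billion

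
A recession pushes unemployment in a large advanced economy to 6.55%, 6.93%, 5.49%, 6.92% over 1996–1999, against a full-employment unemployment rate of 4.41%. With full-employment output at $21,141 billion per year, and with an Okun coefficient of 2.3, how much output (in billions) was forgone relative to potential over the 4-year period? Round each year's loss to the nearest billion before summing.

$4,011 billion

Year 1996: gap = -2.3 × (6.55 - 4.41) = -4.922%, loss ≈ 21141 × 4.922/100 ≈ 1041.
Year 1997: gap = -2.3 × (6.93 - 4.41) = -5.796%, loss ≈ 21141 × 5.796/100 ≈ 1225.
Year 1998: gap = -2.3 × (5.49 - 4.41) = -2.484%, loss ≈ 21141 × 2.484/100 ≈ 525.
Year 1999: gap = -2.3 × (6.92 - 4.41) = -5.773%, loss ≈ 21141 × 5.773/100 ≈ 1220.
Total lost output = 1041 + 1225 + 525 + 1220 = 4011 billion.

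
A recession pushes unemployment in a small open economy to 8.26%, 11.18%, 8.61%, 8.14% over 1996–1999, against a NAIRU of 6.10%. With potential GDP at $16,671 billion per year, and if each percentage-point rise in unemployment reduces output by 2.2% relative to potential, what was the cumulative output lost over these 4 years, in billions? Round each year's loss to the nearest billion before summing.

Year 1996: gap = -2.2 × (8.26 - 6.1) = -4.752%, loss ≈ 16671 × 4.752/100 ≈ 792.
Year 1997: gap = -2.2 × (11.18 - 6.1) = -11.176%, loss ≈ 16671 × 11.176/100 ≈ 1863.
Year 1998: gap = -2.2 × (8.61 - 6.1) = -5.522%, loss ≈ 16671 × 5.522/100 ≈ 921.
Year 1999: gap = -2.2 × (8.14 - 6.1) = -4.488%, loss ≈ 16671 × 4.488/100 ≈ 748.
Total lost output = 792 + 1863 + 921 + 748 = 4324 billion.

$4,324 billion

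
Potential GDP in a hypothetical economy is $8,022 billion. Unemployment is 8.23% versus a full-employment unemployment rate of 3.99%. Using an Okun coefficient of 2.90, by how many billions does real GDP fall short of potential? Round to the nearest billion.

$986 billion

Output gap = -2.90 × (8.23 - 3.99) = -2.9 × 4.24 = -12.296%.
Actual GDP ≈ 8022 × 0.87704 ≈ 7036 billion, so the shortfall is 8022 - 7036 = 986 billion.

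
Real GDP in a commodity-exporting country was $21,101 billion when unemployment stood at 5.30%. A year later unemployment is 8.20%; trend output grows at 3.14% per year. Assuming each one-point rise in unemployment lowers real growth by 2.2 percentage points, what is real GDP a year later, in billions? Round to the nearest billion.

$20,417 billion

Δu = 8.2 - 5.3 = 2.9 points.
Okun's law (growth form): g_Y = g_Y* - β × Δu = 3.14 - 2.2 × (2.90) = 3.14 - 6.38 = -3.24%.
Real GDP in the next year = 21101 × (1 - 3.24/100) = 21101 × 0.9676 ≈ 20417 billion.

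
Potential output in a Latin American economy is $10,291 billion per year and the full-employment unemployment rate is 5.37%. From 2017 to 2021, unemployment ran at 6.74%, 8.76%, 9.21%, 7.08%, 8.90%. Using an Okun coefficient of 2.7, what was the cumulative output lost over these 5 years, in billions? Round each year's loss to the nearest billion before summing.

Year 2017: gap = -2.7 × (6.74 - 5.37) = -3.699%, loss ≈ 10291 × 3.699/100 ≈ 381.
Year 2018: gap = -2.7 × (8.76 - 5.37) = -9.153%, loss ≈ 10291 × 9.153/100 ≈ 942.
Year 2019: gap = -2.7 × (9.21 - 5.37) = -10.368%, loss ≈ 10291 × 10.368/100 ≈ 1067.
Year 2020: gap = -2.7 × (7.08 - 5.37) = -4.617%, loss ≈ 10291 × 4.617/100 ≈ 475.
Year 2021: gap = -2.7 × (8.9 - 5.37) = -9.531%, loss ≈ 10291 × 9.531/100 ≈ 981.
Total lost output = 381 + 942 + 1067 + 475 + 981 = 3846 billion.

$3,846 billion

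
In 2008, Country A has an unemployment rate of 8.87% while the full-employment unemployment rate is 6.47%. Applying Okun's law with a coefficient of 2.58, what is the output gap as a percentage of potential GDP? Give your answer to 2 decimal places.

-6.19%

The unemployment gap is 8.87 - 6.47 = 2.4 percentage points.
Okun's law gives an output gap of -2.58 × 2.4 = -6.192%, i.e. 6.19% below potential.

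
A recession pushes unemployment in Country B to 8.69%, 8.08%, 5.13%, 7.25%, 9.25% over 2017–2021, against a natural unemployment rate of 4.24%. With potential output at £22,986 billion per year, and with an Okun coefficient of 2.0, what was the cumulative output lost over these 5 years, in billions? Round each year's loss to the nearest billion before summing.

£7,907 billion

Year 2017: gap = -2.0 × (8.69 - 4.24) = -8.9%, loss ≈ 22986 × 8.9/100 ≈ 2046.
Year 2018: gap = -2.0 × (8.08 - 4.24) = -7.68%, loss ≈ 22986 × 7.68/100 ≈ 1765.
Year 2019: gap = -2.0 × (5.13 - 4.24) = -1.78%, loss ≈ 22986 × 1.78/100 ≈ 409.
Year 2020: gap = -2.0 × (7.25 - 4.24) = -6.02%, loss ≈ 22986 × 6.02/100 ≈ 1384.
Year 2021: gap = -2.0 × (9.25 - 4.24) = -10.02%, loss ≈ 22986 × 10.02/100 ≈ 2303.
Total lost output = 2046 + 1765 + 409 + 1384 + 2303 = 7907 billion.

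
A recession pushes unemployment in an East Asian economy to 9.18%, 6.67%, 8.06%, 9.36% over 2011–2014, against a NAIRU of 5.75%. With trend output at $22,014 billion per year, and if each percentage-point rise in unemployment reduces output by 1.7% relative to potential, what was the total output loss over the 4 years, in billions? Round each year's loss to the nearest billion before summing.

$3,843 billion

Year 2011: gap = -1.7 × (9.18 - 5.75) = -5.831%, loss ≈ 22014 × 5.831/100 ≈ 1284.
Year 2012: gap = -1.7 × (6.67 - 5.75) = -1.564%, loss ≈ 22014 × 1.564/100 ≈ 344.
Year 2013: gap = -1.7 × (8.06 - 5.75) = -3.927%, loss ≈ 22014 × 3.927/100 ≈ 864.
Year 2014: gap = -1.7 × (9.36 - 5.75) = -6.137%, loss ≈ 22014 × 6.137/100 ≈ 1351.
Total lost output = 1284 + 344 + 864 + 1351 = 3843 billion.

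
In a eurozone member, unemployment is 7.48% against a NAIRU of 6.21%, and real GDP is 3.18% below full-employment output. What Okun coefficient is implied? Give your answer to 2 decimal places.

β ≈ 2.50

Okun's law: output gap = -β × (u - u*).
-3.18 = -β × (7.48 - 6.21) = -β × 1.27, so β = 3.18/1.27 = 2.50.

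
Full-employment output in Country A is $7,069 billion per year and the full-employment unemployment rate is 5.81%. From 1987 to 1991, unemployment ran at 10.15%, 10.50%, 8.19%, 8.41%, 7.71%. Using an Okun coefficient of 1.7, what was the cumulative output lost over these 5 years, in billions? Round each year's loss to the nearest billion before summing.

Year 1987: gap = -1.7 × (10.15 - 5.81) = -7.378%, loss ≈ 7069 × 7.378/100 ≈ 522.
Year 1988: gap = -1.7 × (10.5 - 5.81) = -7.973%, loss ≈ 7069 × 7.973/100 ≈ 564.
Year 1989: gap = -1.7 × (8.19 - 5.81) = -4.046%, loss ≈ 7069 × 4.046/100 ≈ 286.
Year 1990: gap = -1.7 × (8.41 - 5.81) = -4.42%, loss ≈ 7069 × 4.42/100 ≈ 312.
Year 1991: gap = -1.7 × (7.71 - 5.81) = -3.23%, loss ≈ 7069 × 3.23/100 ≈ 228.
Total lost output = 522 + 564 + 286 + 312 + 228 = 1912 billion.

$1,912 billion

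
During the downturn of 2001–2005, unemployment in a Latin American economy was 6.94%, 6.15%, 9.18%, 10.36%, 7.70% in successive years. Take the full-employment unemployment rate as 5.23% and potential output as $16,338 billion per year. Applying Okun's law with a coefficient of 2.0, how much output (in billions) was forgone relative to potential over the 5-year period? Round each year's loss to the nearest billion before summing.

$4,634 billion

Year 2001: gap = -2.0 × (6.94 - 5.23) = -3.42%, loss ≈ 16338 × 3.42/100 ≈ 559.
Year 2002: gap = -2.0 × (6.15 - 5.23) = -1.84%, loss ≈ 16338 × 1.84/100 ≈ 301.
Year 2003: gap = -2.0 × (9.18 - 5.23) = -7.9%, loss ≈ 16338 × 7.9/100 ≈ 1291.
Year 2004: gap = -2.0 × (10.36 - 5.23) = -10.26%, loss ≈ 16338 × 10.26/100 ≈ 1676.
Year 2005: gap = -2.0 × (7.7 - 5.23) = -4.94%, loss ≈ 16338 × 4.94/100 ≈ 807.
Total lost output = 559 + 301 + 1291 + 1676 + 807 = 4634 billion.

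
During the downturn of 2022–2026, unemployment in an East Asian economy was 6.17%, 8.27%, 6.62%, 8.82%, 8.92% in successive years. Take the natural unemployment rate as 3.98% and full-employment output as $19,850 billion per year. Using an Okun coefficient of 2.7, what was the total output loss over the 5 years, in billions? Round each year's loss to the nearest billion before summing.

$10,130 billion

Year 2022: gap = -2.7 × (6.17 - 3.98) = -5.913%, loss ≈ 19850 × 5.913/100 ≈ 1174.
Year 2023: gap = -2.7 × (8.27 - 3.98) = -11.583%, loss ≈ 19850 × 11.583/100 ≈ 2299.
Year 2024: gap = -2.7 × (6.62 - 3.98) = -7.128%, loss ≈ 19850 × 7.128/100 ≈ 1415.
Year 2025: gap = -2.7 × (8.82 - 3.98) = -13.068%, loss ≈ 19850 × 13.068/100 ≈ 2594.
Year 2026: gap = -2.7 × (8.92 - 3.98) = -13.338%, loss ≈ 19850 × 13.338/100 ≈ 2648.
Total lost output = 1174 + 2299 + 1415 + 2594 + 2648 = 10130 billion.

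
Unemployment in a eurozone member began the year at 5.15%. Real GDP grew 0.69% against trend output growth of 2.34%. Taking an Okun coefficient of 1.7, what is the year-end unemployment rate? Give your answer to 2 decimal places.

Growth-rate Okun's law: g_Y = g_Y* - β × Δu, so Δu = (g_Y* - g_Y)/β.
Δu = (2.34 - 0.69)/1.7 = 1.65/1.7 = 0.97 percentage points.
Year-end unemployment = 5.15 + 0.97 = 6.12%.

6.12%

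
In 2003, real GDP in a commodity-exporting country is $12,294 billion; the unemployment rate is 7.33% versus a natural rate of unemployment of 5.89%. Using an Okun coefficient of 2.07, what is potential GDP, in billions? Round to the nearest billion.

Unemployment gap = 7.33 - 5.89 = 1.44 points, so output gap = -2.07 × 1.44 = -2.9808%.
Since Y = Y* × (1 + gap/100), Y* = 12294/0.970192 ≈ 12672 billion.

$12,672 billion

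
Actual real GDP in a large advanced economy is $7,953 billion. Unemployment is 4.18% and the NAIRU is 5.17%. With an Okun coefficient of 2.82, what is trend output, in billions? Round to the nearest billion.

$7,737 billion

Unemployment gap = 4.18 - 5.17 = -0.99 points, so output gap = -2.82 × (-0.99) = 2.7918%.
Since Y = Y* × (1 + gap/100), Y* = 7953/1.027918 ≈ 7737 billion.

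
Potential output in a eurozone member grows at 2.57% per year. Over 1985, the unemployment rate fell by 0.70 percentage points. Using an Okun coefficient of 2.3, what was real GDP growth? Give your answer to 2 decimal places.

4.18%

Growth-rate Okun's law: g_Y = g_Y* - β × Δu.
g_Y = 2.57 - 2.3 × (-0.70) = 2.57 + 1.61 = 4.18%, i.e. 4.18% to 2 d.p.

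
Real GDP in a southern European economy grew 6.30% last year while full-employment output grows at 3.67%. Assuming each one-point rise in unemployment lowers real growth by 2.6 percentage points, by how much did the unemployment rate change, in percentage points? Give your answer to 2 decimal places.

Growth-rate Okun's law: g_Y = g_Y* - β × Δu, so Δu = (g_Y* - g_Y)/β.
Δu = (3.67 - 6.3)/2.6 = -2.63/2.6 = -1.01 percentage points.

-1.01 percentage points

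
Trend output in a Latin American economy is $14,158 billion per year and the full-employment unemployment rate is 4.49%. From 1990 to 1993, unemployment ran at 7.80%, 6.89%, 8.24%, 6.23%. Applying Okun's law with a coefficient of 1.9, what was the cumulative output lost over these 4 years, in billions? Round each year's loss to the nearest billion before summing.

Year 1990: gap = -1.9 × (7.8 - 4.49) = -6.289%, loss ≈ 14158 × 6.289/100 ≈ 890.
Year 1991: gap = -1.9 × (6.89 - 4.49) = -4.56%, loss ≈ 14158 × 4.56/100 ≈ 646.
Year 1992: gap = -1.9 × (8.24 - 4.49) = -7.125%, loss ≈ 14158 × 7.125/100 ≈ 1009.
Year 1993: gap = -1.9 × (6.23 - 4.49) = -3.306%, loss ≈ 14158 × 3.306/100 ≈ 468.
Total lost output = 890 + 646 + 1009 + 468 = 3013 billion.

$3,013 billion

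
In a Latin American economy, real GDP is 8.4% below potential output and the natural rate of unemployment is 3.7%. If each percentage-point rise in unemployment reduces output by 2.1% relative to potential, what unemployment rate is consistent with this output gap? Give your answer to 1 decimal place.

7.7%

From Okun's law, u - u* = -(output gap)/β = -(-8.4)/2.1 = 4 points.
So u = 3.7 + 4 = 7.7%.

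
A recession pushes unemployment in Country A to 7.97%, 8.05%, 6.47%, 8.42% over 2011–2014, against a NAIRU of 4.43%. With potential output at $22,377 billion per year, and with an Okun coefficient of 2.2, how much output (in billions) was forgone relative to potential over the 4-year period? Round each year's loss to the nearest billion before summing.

Year 2011: gap = -2.2 × (7.97 - 4.43) = -7.788%, loss ≈ 22377 × 7.788/100 ≈ 1743.
Year 2012: gap = -2.2 × (8.05 - 4.43) = -7.964%, loss ≈ 22377 × 7.964/100 ≈ 1782.
Year 2013: gap = -2.2 × (6.47 - 4.43) = -4.488%, loss ≈ 22377 × 4.488/100 ≈ 1004.
Year 2014: gap = -2.2 × (8.42 - 4.43) = -8.778%, loss ≈ 22377 × 8.778/100 ≈ 1964.
Total lost output = 1743 + 1782 + 1004 + 1964 = 6493 billion.

$6,493 billion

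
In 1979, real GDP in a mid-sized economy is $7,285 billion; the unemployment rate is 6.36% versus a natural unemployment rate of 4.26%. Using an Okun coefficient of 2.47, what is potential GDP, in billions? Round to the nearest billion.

Unemployment gap = 6.36 - 4.26 = 2.1 points, so output gap = -2.47 × 2.1 = -5.187%.
Since Y = Y* × (1 + gap/100), Y* = 7285/0.94813 ≈ 7684 billion.

$7,684 billion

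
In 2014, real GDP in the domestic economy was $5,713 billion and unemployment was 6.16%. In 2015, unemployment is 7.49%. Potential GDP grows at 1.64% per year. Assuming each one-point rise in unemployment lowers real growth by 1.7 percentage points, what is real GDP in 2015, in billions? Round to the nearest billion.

Δu = 7.49 - 6.16 = 1.33 points.
Okun's law (growth form): g_Y = g_Y* - β × Δu = 1.64 - 1.7 × (1.33) = 1.64 - 2.261 = -0.621%.
Real GDP in the next year = 5713 × (1 - 0.621/100) = 5713 × 0.99379 ≈ 5678 billion.

$5,678 billion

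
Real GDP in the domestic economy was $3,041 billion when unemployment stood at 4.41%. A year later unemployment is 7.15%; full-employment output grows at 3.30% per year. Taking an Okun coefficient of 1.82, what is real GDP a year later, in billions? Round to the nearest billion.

$2,990 billion

Δu = 7.15 - 4.41 = 2.74 points.
Okun's law (growth form): g_Y = g_Y* - β × Δu = 3.30 - 1.82 × (2.74) = 3.3 - 4.9868 = -1.6868%.
Real GDP in the next year = 3041 × (1 - 1.6868/100) = 3041 × 0.983132 ≈ 2990 billion.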